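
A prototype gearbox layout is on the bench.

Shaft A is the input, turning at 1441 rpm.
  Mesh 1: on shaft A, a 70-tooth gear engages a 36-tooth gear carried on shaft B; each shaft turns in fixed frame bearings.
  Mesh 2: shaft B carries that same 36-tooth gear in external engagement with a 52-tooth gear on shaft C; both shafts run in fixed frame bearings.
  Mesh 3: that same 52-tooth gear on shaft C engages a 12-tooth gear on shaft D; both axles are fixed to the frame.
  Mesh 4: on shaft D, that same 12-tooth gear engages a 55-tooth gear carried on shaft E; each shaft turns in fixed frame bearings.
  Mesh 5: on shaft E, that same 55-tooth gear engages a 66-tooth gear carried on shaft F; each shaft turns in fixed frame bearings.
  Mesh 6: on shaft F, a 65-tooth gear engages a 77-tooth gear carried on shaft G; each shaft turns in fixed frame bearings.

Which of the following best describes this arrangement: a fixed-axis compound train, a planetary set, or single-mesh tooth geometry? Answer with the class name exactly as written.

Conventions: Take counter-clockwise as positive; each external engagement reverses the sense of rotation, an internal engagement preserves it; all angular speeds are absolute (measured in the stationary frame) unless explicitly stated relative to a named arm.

topology: fixed-axis compound train — 6 meshes, A→G
classification: fixed-axis compound train

fixed-axis compound train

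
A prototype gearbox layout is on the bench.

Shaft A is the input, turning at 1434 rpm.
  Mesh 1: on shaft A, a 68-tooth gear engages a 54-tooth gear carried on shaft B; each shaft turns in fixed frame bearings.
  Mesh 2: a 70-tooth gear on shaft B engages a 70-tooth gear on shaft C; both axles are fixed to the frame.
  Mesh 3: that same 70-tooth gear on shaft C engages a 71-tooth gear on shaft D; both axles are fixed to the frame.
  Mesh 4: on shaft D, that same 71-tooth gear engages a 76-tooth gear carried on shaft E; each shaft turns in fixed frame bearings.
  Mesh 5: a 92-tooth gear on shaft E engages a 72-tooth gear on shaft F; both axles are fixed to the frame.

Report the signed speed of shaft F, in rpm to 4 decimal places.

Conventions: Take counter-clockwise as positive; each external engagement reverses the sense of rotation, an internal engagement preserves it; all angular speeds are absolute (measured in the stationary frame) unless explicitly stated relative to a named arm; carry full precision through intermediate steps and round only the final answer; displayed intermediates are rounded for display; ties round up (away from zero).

topology: fixed-axis compound train — 5 meshes, A→F
mesh 1 [68T→54T]: ω = 1434.0000×68/54 = 1805.7778 rpm, sense flips to −
mesh 2 [70T→70T]: ω = 1805.7778×70/70 = 1805.7778 rpm, sense flips to +
mesh 3 [70T→71T]: ω = 1805.7778×70/71 = 1780.3443 rpm, sense flips to −
mesh 4 [71T→76T]: ω = 1780.3443×71/76 = 1663.2164 rpm, sense flips to +
mesh 5 [92T→72T]: ω = 1663.2164×92/72 = 2125.2209 rpm, sense flips to −
signed output speed = -2125.2209 rpm

-2125.2209 rpm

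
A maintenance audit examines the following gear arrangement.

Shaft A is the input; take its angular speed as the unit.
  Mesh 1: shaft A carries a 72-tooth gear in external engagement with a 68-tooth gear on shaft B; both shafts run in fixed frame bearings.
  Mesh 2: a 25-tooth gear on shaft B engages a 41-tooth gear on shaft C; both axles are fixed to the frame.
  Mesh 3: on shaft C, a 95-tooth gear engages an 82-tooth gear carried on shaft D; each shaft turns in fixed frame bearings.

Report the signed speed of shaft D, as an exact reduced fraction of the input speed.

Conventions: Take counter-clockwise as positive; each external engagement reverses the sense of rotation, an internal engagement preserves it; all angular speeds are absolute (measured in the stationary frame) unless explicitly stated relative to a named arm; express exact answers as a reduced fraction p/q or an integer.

-21375/28577

3-mesh fixed-axis compound train (all bearings frame-fixed)
mesh 1 [72T→68T]: |ω|/ω_in = 1×72/68 = 18/17, sense flips to −
mesh 2 [25T→41T]: |ω|/ω_in = (18/17)×25/41 = 450/697, sense flips to +
mesh 3 [95T→82T]: |ω|/ω_in = (450/697)×95/82 = 21375/28577, sense flips to −
signed output speed (× input speed) = -21375/28577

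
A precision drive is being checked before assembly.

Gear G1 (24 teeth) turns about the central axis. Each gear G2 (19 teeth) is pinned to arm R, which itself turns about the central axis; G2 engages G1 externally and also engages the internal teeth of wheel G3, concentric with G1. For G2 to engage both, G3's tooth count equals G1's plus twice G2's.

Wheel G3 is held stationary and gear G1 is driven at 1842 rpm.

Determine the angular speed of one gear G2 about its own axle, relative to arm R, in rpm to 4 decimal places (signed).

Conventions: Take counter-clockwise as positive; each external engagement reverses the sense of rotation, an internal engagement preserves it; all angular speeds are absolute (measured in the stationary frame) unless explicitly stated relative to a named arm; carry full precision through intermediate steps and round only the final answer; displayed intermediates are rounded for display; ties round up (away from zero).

-1677.4149 rpm

planetary set (24T centre, 19T on arm, 62T internal) — Willis relation
normalise by the input: solve with ω_sun = 1, then scale by 1842 rpm
ring teeth: 24 + 2·19 = 62
24(ω_sun−ω_arm) = −62(ω_ring−ω_arm),  ω_ring = 0, ω_sun = 1
24(1−ω_arm) = −62(0−ω_arm)  ⇒  86·ω_arm = 24  ⇒  ω_arm = 12/43
sun–planet mesh: 24·(1−12/43) = −19·(ω_p−ω_arm)  ⇒  ω_p−ω_arm = -744/817
scale: ω_p−ω_arm = -744/817 × 1842 rpm = -1677.4149 rpm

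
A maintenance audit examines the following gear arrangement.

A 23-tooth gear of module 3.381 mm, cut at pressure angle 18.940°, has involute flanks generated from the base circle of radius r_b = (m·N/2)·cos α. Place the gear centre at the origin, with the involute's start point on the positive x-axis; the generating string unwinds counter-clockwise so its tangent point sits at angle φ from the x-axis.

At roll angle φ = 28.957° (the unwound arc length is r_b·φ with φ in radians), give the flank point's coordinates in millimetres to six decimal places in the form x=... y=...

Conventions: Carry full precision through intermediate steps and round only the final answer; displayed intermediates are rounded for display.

recognized (one wheel, involute flank): single-mesh tooth geometry, m = 3.381, N = 23
pitch radius r_p = m·N/2 = 3.381·23/2 = 38.881500
base radius r_b = r_p·cos α = 38.881500·cos 18.940° = 36.776416
roll angle φ = 28.957° = 0.50539499 rad
x = r_b·(cos φ + φ·sin φ) = 41.177518
y = r_b·(sin φ − φ·cos φ) = 1.542436

x=41.177518 y=1.542436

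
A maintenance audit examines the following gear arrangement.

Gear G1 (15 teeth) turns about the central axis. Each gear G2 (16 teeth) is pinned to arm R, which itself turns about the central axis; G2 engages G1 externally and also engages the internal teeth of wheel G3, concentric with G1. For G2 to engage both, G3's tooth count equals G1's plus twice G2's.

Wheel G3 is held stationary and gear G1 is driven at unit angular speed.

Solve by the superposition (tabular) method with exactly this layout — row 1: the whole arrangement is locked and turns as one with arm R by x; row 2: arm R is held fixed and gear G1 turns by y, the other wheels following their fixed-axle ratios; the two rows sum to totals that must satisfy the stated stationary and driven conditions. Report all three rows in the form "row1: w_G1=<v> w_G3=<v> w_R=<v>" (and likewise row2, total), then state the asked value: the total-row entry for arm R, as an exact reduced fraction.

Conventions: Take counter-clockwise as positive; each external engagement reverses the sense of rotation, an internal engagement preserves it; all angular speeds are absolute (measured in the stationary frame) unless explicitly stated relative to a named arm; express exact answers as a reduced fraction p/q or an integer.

row1: w_G1=15/62 w_G3=15/62 w_R=15/62
row2: w_G1=47/62 w_G3=-15/62 w_R=0
total: w_G1=1 w_G3=0 w_R=15/62
asked value: 15/62

class = planetary set [G3 = 15+2·16 = 47; Willis about the carrier]
row 1 — lock + rotate with arm: ω_sun = ω_ring = ω_arm = x
row 2 (arm held, sun turns y): ω_ring = −(15/47)·y, ω_arm = 0
boundary: total ω_ring = x − (15/47)·y = 0 and total ω_sun = x + y = 1  ⇒  y = 47/62, x = 15/62
row 2 ring = −(15/47)·47/62 = -15/62
totals (row 1 + row 2): sun 15/62 + 47/62 = 1, ring 15/62 + (-15/62) = 0, arm 15/62 + 0 = 15/62
asked cell (total, arm) = 15/62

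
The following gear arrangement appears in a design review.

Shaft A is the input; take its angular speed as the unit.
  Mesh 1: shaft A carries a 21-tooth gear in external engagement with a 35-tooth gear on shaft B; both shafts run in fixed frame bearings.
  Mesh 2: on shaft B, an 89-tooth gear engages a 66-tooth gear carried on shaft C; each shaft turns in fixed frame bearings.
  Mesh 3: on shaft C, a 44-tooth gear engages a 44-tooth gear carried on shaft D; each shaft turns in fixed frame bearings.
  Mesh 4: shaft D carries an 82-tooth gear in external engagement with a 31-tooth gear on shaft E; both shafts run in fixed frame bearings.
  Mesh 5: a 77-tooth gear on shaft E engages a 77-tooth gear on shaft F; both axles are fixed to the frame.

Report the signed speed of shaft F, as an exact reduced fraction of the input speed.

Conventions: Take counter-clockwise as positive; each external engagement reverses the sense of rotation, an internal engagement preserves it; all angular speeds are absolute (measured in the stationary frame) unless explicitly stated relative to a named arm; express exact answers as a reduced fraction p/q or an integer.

5-mesh fixed-axis compound train (all bearings frame-fixed)
mesh 1 [21T→35T]: |ω|/ω_in = 1×21/35 = 3/5, sense flips to −
mesh 2 [89T→66T]: |ω|/ω_in = (3/5)×89/66 = 89/110, sense flips to +
mesh 3 [44T→44T]: |ω|/ω_in = (89/110)×44/44 = 89/110, sense flips to −
mesh 4 [82T→31T]: |ω|/ω_in = (89/110)×82/31 = 3649/1705, sense flips to +
mesh 5 [77T→77T]: |ω|/ω_in = (3649/1705)×77/77 = 3649/1705, sense flips to −
signed output speed (× input speed) = -3649/1705

-3649/1705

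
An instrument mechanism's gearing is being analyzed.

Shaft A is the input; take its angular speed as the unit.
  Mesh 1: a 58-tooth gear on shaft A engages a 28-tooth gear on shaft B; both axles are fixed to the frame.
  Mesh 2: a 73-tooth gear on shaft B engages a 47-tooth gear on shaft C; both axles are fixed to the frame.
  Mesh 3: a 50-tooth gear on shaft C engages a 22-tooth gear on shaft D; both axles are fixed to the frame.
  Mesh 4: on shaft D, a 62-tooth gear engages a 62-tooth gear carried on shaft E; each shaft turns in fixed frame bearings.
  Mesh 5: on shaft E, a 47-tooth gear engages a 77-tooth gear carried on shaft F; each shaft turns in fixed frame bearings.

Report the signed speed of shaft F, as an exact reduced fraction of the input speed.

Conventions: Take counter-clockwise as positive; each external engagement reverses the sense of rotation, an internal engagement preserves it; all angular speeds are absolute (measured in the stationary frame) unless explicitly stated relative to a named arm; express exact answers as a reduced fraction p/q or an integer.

5-mesh fixed-axis compound train (all bearings frame-fixed)
mesh 1 [58T→28T]: |ω|/ω_in = 1×58/28 = 29/14, sense flips to −
mesh 2 [73T→47T]: |ω|/ω_in = (29/14)×73/47 = 2117/658, sense flips to +
mesh 3 [50T→22T]: |ω|/ω_in = (2117/658)×50/22 = 52925/7238, sense flips to −
mesh 4 [62T→62T]: |ω|/ω_in = (52925/7238)×62/62 = 52925/7238, sense flips to +
mesh 5 [47T→77T]: |ω|/ω_in = (52925/7238)×47/77 = 52925/11858, sense flips to −
signed output speed (× input speed) = -52925/11858

-52925/11858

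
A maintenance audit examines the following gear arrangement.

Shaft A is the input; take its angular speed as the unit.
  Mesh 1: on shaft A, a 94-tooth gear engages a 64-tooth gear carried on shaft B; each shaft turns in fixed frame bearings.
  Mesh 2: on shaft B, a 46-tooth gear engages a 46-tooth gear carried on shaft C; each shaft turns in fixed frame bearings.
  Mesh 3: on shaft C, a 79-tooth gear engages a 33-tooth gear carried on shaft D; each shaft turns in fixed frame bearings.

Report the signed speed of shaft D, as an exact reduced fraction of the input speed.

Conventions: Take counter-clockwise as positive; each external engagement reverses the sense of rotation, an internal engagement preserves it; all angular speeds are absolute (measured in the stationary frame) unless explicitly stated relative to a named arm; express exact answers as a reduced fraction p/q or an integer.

-3713/1056

3-mesh fixed-axis compound train (all bearings frame-fixed)
mesh 1 [94T→64T]: |ω|/ω_in = 1×94/64 = 47/32, sense flips to −
mesh 2 [46T→46T]: |ω|/ω_in = (47/32)×46/46 = 47/32, sense flips to +
mesh 3 [79T→33T]: |ω|/ω_in = (47/32)×79/33 = 3713/1056, sense flips to −
signed output speed (× input speed) = -3713/1056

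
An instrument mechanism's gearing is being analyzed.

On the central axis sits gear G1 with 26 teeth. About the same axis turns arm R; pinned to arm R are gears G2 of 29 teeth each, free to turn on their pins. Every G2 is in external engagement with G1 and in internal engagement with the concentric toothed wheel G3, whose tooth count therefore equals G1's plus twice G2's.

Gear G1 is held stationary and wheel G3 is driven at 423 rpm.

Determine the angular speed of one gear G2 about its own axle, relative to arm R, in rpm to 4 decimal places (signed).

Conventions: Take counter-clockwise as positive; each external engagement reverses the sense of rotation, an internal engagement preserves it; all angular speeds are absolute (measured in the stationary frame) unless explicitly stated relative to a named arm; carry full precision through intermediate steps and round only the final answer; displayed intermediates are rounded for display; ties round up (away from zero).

+289.6025 rpm

recognized (axles ride arm R): planetary set, 26/29/84 teeth
normalise by the input: solve with ω_ring = 1, then scale by 423 rpm
ring teeth: 26 + 2·29 = 84
26(ω_sun−ω_arm) = −84(ω_ring−ω_arm),  ω_sun = 0, ω_ring = 1
26(0−ω_arm) = −84(1−ω_arm)  ⇒  110·ω_arm = 84  ⇒  ω_arm = 42/55
sun–planet mesh: 26·(0−42/55) = −29·(ω_p−ω_arm)  ⇒  ω_p−ω_arm = 1092/1595
scale: ω_p−ω_arm = 1092/1595 × 423 rpm = +289.6025 rpm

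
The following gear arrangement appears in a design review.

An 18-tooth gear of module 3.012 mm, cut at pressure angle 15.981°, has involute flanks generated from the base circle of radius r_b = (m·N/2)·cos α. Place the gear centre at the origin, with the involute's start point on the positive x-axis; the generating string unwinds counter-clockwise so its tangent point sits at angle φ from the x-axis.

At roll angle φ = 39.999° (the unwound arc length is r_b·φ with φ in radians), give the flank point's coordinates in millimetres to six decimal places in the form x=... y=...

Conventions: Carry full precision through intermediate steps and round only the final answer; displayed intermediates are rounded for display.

x=31.657746 y=2.813994

class = single-mesh tooth geometry [base-circle involute, m = 3.012, 18T]
pitch radius r_p = m·N/2 = 3.012·18/2 = 27.108000
base radius r_b = r_p·cos α = 27.108000·cos 15.981° = 26.060358
roll angle φ = 39.999° = 0.69811425 rad
x = r_b·(cos φ + φ·sin φ) = 31.657746
y = r_b·(sin φ − φ·cos φ) = 2.813994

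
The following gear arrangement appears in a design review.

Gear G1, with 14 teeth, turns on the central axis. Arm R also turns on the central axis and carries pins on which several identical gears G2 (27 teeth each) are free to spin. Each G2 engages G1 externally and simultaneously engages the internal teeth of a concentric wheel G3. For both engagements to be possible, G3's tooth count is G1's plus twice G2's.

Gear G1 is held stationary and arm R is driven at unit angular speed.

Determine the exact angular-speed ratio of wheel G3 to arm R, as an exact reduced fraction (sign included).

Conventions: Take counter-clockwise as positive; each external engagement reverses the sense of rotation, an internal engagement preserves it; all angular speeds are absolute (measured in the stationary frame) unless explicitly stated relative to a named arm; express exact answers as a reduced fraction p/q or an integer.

topology: planetary set — G1 14T / G2 27T / G3 68T, arm = carrier (Willis)
ring teeth: 14 + 2·27 = 68
14(ω_sun−ω_arm) = −68(ω_ring−ω_arm),  ω_sun = 0, ω_arm = 1
ω_ring = 1 − (14/68)(0−1) = 41/34
ω_out/ω_in = 41/34

41/34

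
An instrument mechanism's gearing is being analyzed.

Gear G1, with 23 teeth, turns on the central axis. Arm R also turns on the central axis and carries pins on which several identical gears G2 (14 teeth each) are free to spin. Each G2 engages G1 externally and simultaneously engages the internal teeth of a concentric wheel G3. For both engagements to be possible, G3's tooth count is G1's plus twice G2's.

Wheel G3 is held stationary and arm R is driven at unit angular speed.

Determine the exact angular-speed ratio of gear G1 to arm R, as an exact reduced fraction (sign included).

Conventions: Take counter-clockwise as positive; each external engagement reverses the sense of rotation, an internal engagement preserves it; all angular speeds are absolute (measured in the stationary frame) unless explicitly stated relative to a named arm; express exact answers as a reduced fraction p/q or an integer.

74/23

class = planetary set [G3 = 23+2·14 = 51; Willis about the carrier]
ring teeth: 23 + 2·14 = 51
23(ω_sun−ω_arm) = −51(ω_ring−ω_arm),  ω_ring = 0, ω_arm = 1
ω_sun = 1 − (51/23)(0−1) = 74/23
ω_out/ω_in = 74/23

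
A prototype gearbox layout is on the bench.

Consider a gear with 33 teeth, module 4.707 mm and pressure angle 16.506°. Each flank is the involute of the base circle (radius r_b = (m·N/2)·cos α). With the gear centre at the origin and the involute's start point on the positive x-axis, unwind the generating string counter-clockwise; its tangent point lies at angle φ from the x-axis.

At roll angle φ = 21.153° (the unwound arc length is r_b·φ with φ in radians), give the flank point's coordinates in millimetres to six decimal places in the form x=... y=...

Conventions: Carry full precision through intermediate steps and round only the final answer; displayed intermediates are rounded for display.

x=79.368099 y=1.232104

class = single-mesh tooth geometry [base-circle involute, m = 4.707, 33T]
pitch radius r_p = m·N/2 = 4.707·33/2 = 77.665500
base radius r_b = r_p·cos α = 77.665500·cos 16.506° = 74.464904
roll angle φ = 21.153° = 0.36918950 rad
x = r_b·(cos φ + φ·sin φ) = 79.368099
y = r_b·(sin φ − φ·cos φ) = 1.232104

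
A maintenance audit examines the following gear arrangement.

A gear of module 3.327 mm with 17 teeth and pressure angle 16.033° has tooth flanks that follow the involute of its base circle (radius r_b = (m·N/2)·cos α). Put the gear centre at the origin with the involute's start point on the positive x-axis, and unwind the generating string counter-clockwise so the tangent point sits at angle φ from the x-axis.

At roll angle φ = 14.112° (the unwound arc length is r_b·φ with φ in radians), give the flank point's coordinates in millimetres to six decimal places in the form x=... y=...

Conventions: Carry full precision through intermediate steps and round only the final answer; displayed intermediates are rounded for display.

x=27.991455 y=0.134549

class = single-mesh tooth geometry [base-circle involute, m = 3.327, 17T]
pitch radius r_p = m·N/2 = 3.327·17/2 = 28.279500
base radius r_b = r_p·cos α = 28.279500·cos 16.033° = 27.179506
roll angle φ = 14.112° = 0.24630086 rad
x = r_b·(cos φ + φ·sin φ) = 27.991455
y = r_b·(sin φ − φ·cos φ) = 0.134549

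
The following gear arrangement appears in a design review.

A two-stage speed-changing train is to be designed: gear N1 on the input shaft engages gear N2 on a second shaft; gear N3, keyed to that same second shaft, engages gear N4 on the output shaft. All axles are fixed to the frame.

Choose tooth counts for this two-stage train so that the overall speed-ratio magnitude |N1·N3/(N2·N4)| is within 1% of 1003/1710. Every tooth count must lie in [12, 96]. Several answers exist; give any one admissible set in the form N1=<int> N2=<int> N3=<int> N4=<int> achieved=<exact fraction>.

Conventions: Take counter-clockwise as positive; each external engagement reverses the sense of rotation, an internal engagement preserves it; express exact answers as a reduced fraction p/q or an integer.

class = fixed-axis compound train [2-stage, 1003/1710 wanted]
target = 1003/1710 in lowest terms: an exact hit needs N1·N3 = k·1003 and N2·N4 = k·1710 for one integer k, every count in [12, 96]; additionally prefer no 1:1 stage (N1 ≠ N2, N3 ≠ N4)
k = 1: N1·N3 = 1003 = 17·59, N2·N4 = 1710 = 18·95
achieved = 17·59/(18·95) = 1003/1710; |achieved − target| = 0 ≤ 1003/171000 ✓

N1=17 N2=18 N3=59 N4=95 achieved=1003/1710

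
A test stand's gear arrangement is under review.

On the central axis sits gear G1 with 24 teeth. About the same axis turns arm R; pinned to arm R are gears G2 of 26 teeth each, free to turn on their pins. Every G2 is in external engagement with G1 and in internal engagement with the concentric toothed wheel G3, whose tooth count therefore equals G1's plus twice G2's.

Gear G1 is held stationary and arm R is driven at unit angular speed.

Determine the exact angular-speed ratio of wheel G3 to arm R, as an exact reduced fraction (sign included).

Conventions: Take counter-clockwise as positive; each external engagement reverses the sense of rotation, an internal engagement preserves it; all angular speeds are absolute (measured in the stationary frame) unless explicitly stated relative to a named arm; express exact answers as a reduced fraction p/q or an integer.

topology: planetary set — G1 24T / G2 26T / G3 76T, arm = carrier (Willis)
ring teeth: 24 + 2·26 = 76
24(ω_sun−ω_arm) = −76(ω_ring−ω_arm),  ω_sun = 0, ω_arm = 1
ω_ring = 1 − (24/76)(0−1) = 25/19
ω_out/ω_in = 25/19

25/19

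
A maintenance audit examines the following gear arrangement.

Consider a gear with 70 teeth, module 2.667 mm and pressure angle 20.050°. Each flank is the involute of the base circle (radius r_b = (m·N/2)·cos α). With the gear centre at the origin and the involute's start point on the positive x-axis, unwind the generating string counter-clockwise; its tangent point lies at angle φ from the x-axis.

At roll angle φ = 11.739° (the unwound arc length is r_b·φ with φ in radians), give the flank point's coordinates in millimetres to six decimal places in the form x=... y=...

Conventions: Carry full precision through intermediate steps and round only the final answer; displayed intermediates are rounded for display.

topology: single-mesh involute geometry — m = 2.667, N = 70
pitch radius r_p = m·N/2 = 2.667·70/2 = 93.345000
base radius r_b = r_p·cos α = 93.345000·cos 20.050° = 87.687714
roll angle φ = 11.739° = 0.20488420 rad
x = r_b·(cos φ + φ·sin φ) = 89.508901
y = r_b·(sin φ − φ·cos φ) = 0.250333

x=89.508901 y=0.250333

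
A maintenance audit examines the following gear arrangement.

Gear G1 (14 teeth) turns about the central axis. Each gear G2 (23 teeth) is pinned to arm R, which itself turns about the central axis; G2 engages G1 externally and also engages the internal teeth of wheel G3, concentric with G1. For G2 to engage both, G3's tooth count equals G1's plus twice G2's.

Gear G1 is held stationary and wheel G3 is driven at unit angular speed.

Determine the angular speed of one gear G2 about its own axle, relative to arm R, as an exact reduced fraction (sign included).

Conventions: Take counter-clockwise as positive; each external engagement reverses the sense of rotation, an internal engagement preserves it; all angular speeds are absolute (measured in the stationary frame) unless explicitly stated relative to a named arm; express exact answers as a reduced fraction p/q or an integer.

420/851

planetary set (14T centre, 23T on arm, 60T internal) — Willis relation
ring teeth: 14 + 2·23 = 60
14(ω_sun−ω_arm) = −60(ω_ring−ω_arm),  ω_sun = 0, ω_ring = 1
14(0−ω_arm) = −60(1−ω_arm)  ⇒  74·ω_arm = 60  ⇒  ω_arm = 30/37
sun–planet mesh: 14·(0−30/37) = −23·(ω_p−ω_arm)  ⇒  ω_p−ω_arm = 420/851
exact speed ratio = 420/851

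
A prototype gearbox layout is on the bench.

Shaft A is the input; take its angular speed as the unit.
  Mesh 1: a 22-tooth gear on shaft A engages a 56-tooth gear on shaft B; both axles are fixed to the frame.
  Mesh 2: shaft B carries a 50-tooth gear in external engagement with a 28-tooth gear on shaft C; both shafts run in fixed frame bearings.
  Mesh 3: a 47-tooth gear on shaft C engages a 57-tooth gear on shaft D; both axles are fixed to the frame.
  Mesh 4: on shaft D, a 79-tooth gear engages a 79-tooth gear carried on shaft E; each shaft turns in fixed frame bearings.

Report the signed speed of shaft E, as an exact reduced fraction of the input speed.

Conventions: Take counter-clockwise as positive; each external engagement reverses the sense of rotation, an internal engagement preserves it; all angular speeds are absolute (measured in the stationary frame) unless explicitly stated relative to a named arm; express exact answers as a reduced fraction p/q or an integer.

4-mesh fixed-axis compound train (all bearings frame-fixed)
mesh 1 [22T→56T]: |ω|/ω_in = 1×22/56 = 11/28, sense flips to −
mesh 2 [50T→28T]: |ω|/ω_in = (11/28)×50/28 = 275/392, sense flips to +
mesh 3 [47T→57T]: |ω|/ω_in = (275/392)×47/57 = 12925/22344, sense flips to −
mesh 4 [79T→79T]: |ω|/ω_in = (12925/22344)×79/79 = 12925/22344, sense flips to +
signed output speed (× input speed) = 12925/22344

12925/22344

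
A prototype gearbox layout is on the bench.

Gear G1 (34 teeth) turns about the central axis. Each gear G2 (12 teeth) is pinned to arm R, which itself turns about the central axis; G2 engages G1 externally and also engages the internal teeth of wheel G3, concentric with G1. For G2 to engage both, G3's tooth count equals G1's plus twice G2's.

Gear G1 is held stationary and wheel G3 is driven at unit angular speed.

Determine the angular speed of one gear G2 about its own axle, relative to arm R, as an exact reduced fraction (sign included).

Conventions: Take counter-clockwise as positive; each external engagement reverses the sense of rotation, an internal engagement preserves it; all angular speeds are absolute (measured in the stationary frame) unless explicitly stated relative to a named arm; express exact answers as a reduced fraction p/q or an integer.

493/276

planetary set (34T centre, 12T on arm, 58T internal) — Willis relation
ring teeth: 34 + 2·12 = 58
34(ω_sun−ω_arm) = −58(ω_ring−ω_arm),  ω_sun = 0, ω_ring = 1
34(0−ω_arm) = −58(1−ω_arm)  ⇒  92·ω_arm = 58  ⇒  ω_arm = 29/46
sun–planet mesh: 34·(0−29/46) = −12·(ω_p−ω_arm)  ⇒  ω_p−ω_arm = 493/276
exact speed ratio = 493/276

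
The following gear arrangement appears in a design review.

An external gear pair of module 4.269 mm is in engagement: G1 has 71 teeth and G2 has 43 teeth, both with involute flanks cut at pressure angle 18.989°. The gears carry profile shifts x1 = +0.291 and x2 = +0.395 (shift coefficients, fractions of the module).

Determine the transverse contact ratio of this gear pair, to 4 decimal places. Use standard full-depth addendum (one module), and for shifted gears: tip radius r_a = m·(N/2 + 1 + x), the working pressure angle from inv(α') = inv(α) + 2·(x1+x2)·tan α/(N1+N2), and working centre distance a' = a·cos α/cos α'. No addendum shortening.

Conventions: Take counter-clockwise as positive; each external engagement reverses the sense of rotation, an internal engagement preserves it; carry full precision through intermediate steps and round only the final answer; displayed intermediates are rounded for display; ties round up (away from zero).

1.7219

single-mesh involute tooth geometry (71T engaging 43T at module 4.269)
base radii: r_b1 = 143.302337, r_b2 = 86.788739
tip radii: r_a1 = 157.060779, r_a2 = 97.738755
inv(α') = inv(18.989°) + 2·(+0.291+0.395)·tan α/(71+43) = 0.01683374  ⇒  α' = 20.79915°
a' = a·cos α / cos α' = 243.3330·cos 18.989°/cos 20.79915° = 246.131213
action lengths: √(r_a1²−r_b1²) = 64.284745, √(r_a2²−r_b2²) = 44.950850
base pitch p_b = π·m·cos α = 12.681622
CR = (64.284745 + 44.950850 − 246.131213·sin 20.79915°)/12.681622 = 1.721870
contact ratio ≈ 1.7219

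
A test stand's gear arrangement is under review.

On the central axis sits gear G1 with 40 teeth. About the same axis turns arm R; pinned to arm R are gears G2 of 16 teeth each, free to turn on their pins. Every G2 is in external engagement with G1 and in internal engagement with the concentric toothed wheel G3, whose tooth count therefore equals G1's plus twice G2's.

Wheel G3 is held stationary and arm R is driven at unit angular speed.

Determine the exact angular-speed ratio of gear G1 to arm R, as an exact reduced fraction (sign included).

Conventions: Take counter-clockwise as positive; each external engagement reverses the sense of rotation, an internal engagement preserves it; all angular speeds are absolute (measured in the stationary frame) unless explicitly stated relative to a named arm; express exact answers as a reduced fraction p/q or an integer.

14/5

class = planetary set [G3 = 40+2·16 = 72; Willis about the carrier]
ring teeth: 40 + 2·16 = 72
40(ω_sun−ω_arm) = −72(ω_ring−ω_arm),  ω_ring = 0, ω_arm = 1
ω_sun = 1 − (72/40)(0−1) = 14/5
ω_out/ω_in = 14/5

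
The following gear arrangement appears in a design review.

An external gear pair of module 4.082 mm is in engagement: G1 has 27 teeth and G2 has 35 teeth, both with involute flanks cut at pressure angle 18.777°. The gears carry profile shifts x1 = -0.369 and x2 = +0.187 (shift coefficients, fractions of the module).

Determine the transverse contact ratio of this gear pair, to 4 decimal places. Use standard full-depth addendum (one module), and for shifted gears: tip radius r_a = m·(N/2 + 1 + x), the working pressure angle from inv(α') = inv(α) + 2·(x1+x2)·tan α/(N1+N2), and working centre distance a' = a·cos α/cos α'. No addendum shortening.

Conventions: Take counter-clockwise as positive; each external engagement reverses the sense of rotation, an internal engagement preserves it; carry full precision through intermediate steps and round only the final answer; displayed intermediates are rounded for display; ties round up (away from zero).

1.7775

class = single-mesh tooth geometry [involute pair 27T × 35T, m = 4.082]
base radii: r_b1 = 52.174126, r_b2 = 67.633126
tip radii: r_a1 = 57.682742, r_a2 = 76.280334
inv(α') = inv(18.777°) + 2·(-0.369+0.187)·tan α/(27+35) = 0.01026340  ⇒  α' = 17.72582°
a' = a·cos α / cos α' = 126.5420·cos 18.777°/cos 17.72582° = 125.778671
action lengths: √(r_a1²−r_b1²) = 24.599987, √(r_a2²−r_b2²) = 35.276758
base pitch p_b = π·m·cos α = 12.141470
CR = (24.599987 + 35.276758 − 125.778671·sin 17.72582°)/12.141470 = 1.777534
contact ratio ≈ 1.7775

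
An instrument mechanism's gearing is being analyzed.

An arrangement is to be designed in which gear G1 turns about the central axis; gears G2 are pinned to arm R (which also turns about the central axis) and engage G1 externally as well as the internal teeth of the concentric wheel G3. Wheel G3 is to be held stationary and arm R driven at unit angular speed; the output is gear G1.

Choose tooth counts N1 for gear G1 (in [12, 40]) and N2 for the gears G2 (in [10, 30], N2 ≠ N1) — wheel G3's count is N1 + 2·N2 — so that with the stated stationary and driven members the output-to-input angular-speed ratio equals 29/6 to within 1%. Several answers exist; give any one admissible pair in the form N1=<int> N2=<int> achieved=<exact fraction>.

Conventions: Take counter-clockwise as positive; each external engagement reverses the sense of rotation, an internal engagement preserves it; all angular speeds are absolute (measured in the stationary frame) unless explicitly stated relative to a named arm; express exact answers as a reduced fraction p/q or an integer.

topology: planetary set — design target 29/6, arm = carrier (Willis)
Willis with ω_ring = 0: ω_sun/ω_arm = (N1+N3)/N1; set equal to 29/6  ⇒  N3/N1 = 29/6 − 1 = 23/6
N3 = N1 + 2·N2  ⇒  N2/N1 = (N3/N1 − 1)/2 = (23/6 − 1)/2 = 17/12
smallest multiple with N1 ≥ 12 and N2 ≥ 10: k = 1  ⇒  N1 = 1·12 = 12, N2 = 1·17 = 17 (N1 ≤ 40, N2 ≤ 30, N2 ≠ N1 ✓), N3 = 12 + 2·17 = 46
check: (N1+N3)/N1 with N1 = 12, N3 = 46 gives 29/6; |achieved − target| = 0 ≤ 29/600 ✓

N1=12 N2=17 achieved=29/6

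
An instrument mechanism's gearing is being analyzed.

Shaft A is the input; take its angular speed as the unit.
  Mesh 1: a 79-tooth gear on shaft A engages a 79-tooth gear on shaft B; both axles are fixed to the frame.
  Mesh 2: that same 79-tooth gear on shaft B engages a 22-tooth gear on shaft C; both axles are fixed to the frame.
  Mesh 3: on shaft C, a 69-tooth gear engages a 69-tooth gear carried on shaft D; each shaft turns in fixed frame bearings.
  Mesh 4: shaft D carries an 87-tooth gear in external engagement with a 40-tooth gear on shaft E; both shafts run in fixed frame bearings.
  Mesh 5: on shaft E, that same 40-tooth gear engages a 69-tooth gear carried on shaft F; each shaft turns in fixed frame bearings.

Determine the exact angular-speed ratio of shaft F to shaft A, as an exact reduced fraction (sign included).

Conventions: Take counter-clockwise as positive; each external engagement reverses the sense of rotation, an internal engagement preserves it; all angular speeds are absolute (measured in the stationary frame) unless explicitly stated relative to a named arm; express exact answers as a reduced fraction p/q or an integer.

-2291/506

class = fixed-axis compound train [5 meshes; 5 ratios multiply, 5 sense flips]
mesh 1 [79T→79T]: running ratio 1, sense −
mesh 2 [79T→22T]: running ratio 79/22, sense +
mesh 3 [69T→69T]: running ratio 79/22, sense −
mesh 4 [87T→40T]: running ratio 6873/880, sense +
mesh 5 [40T→69T]: running ratio 2291/506, sense −
ω_out/ω_in = -2291/506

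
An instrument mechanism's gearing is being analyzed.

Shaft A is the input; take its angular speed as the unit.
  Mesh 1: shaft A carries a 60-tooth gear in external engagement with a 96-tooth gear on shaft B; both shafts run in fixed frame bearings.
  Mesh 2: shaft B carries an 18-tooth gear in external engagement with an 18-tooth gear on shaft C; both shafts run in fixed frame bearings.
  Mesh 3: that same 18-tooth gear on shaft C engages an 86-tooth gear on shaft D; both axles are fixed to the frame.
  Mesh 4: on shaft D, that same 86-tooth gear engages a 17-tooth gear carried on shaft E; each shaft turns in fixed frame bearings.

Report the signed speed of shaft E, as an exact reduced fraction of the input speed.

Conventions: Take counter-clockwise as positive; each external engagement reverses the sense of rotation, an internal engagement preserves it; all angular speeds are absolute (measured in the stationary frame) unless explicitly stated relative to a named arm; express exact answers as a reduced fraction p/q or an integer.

45/68

4-mesh fixed-axis compound train (all bearings frame-fixed)
mesh 1 [60T→96T]: |ω|/ω_in = 1×60/96 = 5/8, sense flips to −
mesh 2 [18T→18T]: |ω|/ω_in = (5/8)×18/18 = 5/8, sense flips to +
mesh 3 [18T→86T]: |ω|/ω_in = (5/8)×18/86 = 45/344, sense flips to −
mesh 4 [86T→17T]: |ω|/ω_in = (45/344)×86/17 = 45/68, sense flips to +
signed output speed (× input speed) = 45/68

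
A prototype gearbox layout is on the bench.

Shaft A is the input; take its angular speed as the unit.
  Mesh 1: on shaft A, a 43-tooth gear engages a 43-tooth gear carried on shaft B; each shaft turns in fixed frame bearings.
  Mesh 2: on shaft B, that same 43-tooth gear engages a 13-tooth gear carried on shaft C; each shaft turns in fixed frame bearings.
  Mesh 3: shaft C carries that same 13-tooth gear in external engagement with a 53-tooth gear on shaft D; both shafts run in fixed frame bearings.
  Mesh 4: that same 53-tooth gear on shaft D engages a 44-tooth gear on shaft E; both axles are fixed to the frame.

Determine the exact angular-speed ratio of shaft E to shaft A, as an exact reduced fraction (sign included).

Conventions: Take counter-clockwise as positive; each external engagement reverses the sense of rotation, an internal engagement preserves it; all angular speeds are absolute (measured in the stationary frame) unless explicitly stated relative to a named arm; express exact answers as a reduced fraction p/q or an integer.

class = fixed-axis compound train [4 meshes; 4 ratios multiply, 4 sense flips]
mesh 1 [43T→43T]: running ratio 1, sense −
mesh 2 [43T→13T]: running ratio 43/13, sense +
mesh 3 [13T→53T]: running ratio 43/53, sense −
mesh 4 [53T→44T]: running ratio 43/44, sense +
ω_out/ω_in = 43/44

43/44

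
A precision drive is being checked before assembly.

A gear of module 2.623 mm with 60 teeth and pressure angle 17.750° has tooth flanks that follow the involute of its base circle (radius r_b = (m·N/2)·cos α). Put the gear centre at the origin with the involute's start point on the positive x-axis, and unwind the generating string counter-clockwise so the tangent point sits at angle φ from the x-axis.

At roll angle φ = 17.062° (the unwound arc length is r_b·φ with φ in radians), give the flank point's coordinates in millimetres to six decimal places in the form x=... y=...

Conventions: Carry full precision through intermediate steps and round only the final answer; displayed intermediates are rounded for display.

topology: single-mesh involute geometry — m = 2.623, N = 60
pitch radius r_p = m·N/2 = 2.623·60/2 = 78.690000
base radius r_b = r_p·cos α = 78.690000·cos 17.750° = 74.944025
roll angle φ = 17.062° = 0.29778808 rad
x = r_b·(cos φ + φ·sin φ) = 78.193653
y = r_b·(sin φ − φ·cos φ) = 0.653855

x=78.193653 y=0.653855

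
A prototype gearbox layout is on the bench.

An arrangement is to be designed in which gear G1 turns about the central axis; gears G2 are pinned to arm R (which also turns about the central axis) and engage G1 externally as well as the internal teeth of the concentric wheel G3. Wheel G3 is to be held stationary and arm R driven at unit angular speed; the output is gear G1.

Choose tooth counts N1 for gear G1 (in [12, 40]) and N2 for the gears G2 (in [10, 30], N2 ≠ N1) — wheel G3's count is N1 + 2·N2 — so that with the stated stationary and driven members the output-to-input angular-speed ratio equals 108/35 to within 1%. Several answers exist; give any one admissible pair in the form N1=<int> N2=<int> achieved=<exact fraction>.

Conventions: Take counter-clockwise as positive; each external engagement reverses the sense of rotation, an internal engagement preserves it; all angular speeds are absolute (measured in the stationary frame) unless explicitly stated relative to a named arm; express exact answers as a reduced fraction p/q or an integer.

N1=35 N2=19 achieved=108/35

topology: planetary set — design target 108/35, arm = carrier (Willis)
Willis with ω_ring = 0: ω_sun/ω_arm = (N1+N3)/N1; set equal to 108/35  ⇒  N3/N1 = 108/35 − 1 = 73/35
N3 = N1 + 2·N2  ⇒  N2/N1 = (N3/N1 − 1)/2 = (73/35 − 1)/2 = 19/35
smallest multiple with N1 ≥ 12 and N2 ≥ 10: k = 1  ⇒  N1 = 1·35 = 35, N2 = 1·19 = 19 (N1 ≤ 40, N2 ≤ 30, N2 ≠ N1 ✓), N3 = 35 + 2·19 = 73
check: (N1+N3)/N1 with N1 = 35, N3 = 73 gives 108/35; |achieved − target| = 0 ≤ 27/875 ✓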